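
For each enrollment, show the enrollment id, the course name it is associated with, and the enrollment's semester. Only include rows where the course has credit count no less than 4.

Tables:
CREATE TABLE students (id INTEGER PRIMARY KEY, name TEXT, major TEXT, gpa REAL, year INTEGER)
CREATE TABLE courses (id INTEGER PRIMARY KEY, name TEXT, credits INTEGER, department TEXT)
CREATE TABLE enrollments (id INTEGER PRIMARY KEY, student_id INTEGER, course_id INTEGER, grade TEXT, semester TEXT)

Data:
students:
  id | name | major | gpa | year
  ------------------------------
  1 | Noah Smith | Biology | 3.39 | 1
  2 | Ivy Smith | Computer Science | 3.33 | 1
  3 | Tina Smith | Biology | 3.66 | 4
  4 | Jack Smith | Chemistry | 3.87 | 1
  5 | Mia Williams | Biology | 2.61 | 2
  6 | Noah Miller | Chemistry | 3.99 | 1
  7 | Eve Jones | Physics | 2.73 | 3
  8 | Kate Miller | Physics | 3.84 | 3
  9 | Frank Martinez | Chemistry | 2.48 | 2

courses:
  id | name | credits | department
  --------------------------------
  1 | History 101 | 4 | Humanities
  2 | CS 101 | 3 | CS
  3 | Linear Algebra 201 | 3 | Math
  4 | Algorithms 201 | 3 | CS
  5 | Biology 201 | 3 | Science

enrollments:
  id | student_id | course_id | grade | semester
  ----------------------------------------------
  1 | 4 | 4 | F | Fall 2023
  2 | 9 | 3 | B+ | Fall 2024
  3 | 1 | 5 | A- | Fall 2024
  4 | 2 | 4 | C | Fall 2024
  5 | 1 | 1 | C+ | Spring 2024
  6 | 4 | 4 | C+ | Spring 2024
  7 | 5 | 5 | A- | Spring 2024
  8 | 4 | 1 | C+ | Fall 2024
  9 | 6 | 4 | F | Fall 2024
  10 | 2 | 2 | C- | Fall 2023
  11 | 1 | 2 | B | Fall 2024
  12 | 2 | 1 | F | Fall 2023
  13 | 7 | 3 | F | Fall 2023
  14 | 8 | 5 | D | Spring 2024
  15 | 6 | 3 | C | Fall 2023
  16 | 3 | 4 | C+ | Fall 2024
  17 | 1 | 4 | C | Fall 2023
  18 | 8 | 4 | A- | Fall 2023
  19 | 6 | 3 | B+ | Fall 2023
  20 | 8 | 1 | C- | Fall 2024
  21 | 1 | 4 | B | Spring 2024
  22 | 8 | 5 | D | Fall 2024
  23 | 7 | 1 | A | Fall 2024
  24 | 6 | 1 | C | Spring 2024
SELECT c.id, p.name AS course, c.semester FROM enrollments c JOIN courses p ON c.course_id = p.id WHERE p.credits >= 4

Execution result:
id | course | semester
5 | History 101 | Spring 2024
8 | History 101 | Fall 2024
12 | History 101 | Fall 2023
20 | History 101 | Fall 2024
23 | History 101 | Fall 2024
24 | History 101 | Spring 2024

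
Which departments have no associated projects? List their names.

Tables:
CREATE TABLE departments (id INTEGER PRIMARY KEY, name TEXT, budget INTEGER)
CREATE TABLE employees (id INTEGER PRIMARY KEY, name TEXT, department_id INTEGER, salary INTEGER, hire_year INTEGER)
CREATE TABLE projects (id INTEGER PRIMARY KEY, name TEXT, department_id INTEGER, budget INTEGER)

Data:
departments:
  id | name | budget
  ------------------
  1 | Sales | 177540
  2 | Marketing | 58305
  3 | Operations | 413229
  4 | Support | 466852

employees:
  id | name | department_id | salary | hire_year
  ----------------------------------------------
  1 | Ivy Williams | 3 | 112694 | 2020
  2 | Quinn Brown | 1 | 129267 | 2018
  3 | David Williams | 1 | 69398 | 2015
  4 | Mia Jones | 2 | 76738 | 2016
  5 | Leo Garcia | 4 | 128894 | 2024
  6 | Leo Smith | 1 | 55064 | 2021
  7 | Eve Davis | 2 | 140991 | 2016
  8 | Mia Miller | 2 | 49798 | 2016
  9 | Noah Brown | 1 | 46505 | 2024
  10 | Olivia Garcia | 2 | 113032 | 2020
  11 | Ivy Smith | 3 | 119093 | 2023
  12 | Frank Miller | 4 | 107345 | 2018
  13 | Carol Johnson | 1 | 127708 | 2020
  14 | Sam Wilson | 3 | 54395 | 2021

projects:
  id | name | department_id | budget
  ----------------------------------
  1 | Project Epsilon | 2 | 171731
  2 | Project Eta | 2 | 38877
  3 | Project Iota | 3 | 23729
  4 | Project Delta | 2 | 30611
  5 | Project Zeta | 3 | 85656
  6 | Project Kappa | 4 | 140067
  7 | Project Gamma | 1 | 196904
SELECT p.name FROM departments p LEFT JOIN projects c ON c.department_id = p.id WHERE c.id IS NULL

Execution result:
(no rows)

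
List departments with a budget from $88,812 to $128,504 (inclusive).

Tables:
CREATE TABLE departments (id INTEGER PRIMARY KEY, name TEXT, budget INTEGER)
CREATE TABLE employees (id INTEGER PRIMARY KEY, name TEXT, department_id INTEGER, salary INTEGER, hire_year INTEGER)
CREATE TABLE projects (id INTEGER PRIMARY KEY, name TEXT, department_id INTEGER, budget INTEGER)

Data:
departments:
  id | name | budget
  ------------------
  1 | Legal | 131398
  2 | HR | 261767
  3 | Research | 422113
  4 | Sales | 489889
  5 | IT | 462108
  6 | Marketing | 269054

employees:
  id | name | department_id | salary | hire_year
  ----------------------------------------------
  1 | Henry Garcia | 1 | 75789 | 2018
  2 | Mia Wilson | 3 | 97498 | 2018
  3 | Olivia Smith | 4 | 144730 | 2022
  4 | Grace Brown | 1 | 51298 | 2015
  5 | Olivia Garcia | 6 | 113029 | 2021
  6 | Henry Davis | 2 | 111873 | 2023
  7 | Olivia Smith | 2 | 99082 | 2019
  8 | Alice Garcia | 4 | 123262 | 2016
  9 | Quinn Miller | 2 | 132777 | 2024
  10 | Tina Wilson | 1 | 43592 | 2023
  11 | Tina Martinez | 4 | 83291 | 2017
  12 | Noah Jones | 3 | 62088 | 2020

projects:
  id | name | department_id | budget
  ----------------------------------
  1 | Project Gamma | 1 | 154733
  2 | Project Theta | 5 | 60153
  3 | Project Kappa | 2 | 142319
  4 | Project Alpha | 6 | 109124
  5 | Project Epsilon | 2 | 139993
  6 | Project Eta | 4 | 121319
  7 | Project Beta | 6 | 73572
SELECT name, budget FROM departments WHERE budget BETWEEN 88812 AND 128504

Execution result:
(no rows)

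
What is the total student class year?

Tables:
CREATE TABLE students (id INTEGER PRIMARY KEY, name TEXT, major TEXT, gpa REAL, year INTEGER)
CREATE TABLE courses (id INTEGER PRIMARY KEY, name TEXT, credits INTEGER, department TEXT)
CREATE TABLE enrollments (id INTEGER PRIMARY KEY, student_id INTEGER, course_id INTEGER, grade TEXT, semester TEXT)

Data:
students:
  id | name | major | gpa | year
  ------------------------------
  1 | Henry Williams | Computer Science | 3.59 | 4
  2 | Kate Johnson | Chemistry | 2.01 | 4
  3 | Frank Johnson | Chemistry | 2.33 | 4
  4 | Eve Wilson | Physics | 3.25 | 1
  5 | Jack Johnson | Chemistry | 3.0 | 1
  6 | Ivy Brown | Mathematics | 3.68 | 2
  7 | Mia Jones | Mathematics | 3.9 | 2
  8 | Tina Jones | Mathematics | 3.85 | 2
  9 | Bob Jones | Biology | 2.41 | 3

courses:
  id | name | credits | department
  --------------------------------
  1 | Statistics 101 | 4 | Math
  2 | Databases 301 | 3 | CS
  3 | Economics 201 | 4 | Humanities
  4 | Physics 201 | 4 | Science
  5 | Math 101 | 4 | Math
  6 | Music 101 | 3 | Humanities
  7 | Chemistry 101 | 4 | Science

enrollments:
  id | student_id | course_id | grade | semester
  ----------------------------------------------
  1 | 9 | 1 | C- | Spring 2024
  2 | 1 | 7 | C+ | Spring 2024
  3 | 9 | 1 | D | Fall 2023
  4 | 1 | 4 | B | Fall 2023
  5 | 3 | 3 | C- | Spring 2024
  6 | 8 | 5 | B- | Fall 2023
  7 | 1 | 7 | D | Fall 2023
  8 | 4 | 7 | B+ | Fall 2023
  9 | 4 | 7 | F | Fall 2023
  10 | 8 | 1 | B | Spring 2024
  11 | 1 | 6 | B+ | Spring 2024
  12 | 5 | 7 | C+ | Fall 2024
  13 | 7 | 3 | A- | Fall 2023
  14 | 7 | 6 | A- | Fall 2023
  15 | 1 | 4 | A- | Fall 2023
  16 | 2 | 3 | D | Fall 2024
SELECT SUM(year) FROM students

Execution result:
23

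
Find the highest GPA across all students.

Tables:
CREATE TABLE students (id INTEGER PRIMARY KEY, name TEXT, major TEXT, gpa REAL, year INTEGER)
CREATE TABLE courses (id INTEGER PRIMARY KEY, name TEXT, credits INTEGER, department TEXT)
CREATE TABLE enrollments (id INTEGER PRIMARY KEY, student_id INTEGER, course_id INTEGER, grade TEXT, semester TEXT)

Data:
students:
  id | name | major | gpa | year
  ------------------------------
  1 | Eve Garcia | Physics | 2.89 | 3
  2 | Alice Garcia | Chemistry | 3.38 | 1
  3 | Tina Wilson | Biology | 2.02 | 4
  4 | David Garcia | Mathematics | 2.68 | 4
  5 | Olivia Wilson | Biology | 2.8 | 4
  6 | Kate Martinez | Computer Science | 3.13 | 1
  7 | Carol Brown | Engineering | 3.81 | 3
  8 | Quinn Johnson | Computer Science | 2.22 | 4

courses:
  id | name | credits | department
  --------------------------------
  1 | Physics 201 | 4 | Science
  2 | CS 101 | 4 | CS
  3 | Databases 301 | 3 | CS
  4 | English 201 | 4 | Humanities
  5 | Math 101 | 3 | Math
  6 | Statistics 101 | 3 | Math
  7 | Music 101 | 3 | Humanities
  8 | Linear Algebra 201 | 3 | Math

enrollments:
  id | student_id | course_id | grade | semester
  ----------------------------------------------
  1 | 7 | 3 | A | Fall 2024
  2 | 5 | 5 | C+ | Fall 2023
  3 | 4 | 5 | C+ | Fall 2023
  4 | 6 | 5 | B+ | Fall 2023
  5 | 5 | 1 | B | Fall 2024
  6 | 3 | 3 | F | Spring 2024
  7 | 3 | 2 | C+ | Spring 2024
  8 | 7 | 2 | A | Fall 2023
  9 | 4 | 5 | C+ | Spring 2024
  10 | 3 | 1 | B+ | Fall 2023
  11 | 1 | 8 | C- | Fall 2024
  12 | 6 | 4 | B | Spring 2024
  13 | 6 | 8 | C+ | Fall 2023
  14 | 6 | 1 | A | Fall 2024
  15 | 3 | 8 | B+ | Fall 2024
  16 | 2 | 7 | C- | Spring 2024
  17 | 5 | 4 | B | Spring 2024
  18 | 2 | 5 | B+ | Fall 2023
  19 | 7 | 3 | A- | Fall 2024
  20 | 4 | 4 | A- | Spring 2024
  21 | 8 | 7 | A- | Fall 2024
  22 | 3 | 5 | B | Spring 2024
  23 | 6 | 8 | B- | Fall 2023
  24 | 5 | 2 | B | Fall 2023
SELECT MAX(gpa) FROM students

Execution result:
3.81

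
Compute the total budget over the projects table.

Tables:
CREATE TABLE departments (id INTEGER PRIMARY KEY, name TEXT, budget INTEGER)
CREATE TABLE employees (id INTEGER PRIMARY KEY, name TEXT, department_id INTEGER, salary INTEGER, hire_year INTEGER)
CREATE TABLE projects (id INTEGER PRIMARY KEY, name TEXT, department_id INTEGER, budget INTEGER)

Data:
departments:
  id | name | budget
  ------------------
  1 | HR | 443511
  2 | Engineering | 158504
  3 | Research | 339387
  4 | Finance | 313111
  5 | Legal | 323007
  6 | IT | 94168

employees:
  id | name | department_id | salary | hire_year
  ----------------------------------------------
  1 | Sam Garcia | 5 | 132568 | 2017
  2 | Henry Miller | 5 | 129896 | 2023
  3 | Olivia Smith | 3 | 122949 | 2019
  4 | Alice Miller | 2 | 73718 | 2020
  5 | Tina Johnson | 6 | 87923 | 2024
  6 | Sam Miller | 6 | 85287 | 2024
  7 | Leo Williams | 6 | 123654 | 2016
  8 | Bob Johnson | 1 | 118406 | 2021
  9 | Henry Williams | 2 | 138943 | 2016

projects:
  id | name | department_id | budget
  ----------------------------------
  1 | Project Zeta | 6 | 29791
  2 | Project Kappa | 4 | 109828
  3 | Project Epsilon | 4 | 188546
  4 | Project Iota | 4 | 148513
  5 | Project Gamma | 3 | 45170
SELECT SUM(budget) FROM projects

Execution result:
521848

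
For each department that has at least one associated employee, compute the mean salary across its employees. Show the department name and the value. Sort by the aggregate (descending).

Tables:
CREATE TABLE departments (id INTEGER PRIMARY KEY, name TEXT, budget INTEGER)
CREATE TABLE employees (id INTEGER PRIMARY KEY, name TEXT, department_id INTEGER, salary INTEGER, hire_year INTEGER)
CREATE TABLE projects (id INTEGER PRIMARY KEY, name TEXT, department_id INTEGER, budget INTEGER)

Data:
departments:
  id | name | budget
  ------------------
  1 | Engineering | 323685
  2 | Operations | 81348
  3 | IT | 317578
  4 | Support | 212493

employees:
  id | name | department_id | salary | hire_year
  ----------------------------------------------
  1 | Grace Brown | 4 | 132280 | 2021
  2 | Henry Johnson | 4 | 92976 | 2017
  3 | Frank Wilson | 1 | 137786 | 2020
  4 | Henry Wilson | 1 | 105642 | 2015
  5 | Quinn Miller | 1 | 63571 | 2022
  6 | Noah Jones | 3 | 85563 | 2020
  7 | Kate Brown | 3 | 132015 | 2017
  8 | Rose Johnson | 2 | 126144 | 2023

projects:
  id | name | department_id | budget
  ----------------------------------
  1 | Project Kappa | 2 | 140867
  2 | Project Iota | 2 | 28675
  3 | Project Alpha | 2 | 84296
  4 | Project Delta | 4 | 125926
SELECT p.name, AVG(c.salary) AS avg_salary FROM employees c JOIN departments p ON c.department_id = p.id GROUP BY p.id, p.name ORDER BY avg_salary DESC

Execution result:
name | avg_salary
Operations | 126144.00
Support | 112628.00
IT | 108789.00
Engineering | 102333.00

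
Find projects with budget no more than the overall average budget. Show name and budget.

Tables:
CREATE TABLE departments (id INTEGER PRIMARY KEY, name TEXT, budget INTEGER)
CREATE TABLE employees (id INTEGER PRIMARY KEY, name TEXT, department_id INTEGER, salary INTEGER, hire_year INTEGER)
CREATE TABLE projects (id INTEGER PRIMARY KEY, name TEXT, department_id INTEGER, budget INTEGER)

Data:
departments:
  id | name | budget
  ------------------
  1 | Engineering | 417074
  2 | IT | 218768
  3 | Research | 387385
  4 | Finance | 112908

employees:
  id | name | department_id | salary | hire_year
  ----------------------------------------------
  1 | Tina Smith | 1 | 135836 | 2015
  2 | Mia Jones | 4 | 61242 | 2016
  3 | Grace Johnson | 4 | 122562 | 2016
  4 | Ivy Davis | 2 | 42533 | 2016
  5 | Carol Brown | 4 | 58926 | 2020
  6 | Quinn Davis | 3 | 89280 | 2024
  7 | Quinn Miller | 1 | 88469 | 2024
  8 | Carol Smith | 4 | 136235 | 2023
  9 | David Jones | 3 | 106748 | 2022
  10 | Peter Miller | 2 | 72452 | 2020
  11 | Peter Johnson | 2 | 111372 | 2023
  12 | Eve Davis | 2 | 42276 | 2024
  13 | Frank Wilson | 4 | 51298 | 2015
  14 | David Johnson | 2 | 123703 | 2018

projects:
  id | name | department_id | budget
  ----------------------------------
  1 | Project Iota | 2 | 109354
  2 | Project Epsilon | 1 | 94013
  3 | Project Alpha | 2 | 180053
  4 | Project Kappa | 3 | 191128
SELECT name, budget FROM projects WHERE budget <= (SELECT AVG(budget) FROM projects)

Execution result:
name | budget
Project Iota | 109354
Project Epsilon | 94013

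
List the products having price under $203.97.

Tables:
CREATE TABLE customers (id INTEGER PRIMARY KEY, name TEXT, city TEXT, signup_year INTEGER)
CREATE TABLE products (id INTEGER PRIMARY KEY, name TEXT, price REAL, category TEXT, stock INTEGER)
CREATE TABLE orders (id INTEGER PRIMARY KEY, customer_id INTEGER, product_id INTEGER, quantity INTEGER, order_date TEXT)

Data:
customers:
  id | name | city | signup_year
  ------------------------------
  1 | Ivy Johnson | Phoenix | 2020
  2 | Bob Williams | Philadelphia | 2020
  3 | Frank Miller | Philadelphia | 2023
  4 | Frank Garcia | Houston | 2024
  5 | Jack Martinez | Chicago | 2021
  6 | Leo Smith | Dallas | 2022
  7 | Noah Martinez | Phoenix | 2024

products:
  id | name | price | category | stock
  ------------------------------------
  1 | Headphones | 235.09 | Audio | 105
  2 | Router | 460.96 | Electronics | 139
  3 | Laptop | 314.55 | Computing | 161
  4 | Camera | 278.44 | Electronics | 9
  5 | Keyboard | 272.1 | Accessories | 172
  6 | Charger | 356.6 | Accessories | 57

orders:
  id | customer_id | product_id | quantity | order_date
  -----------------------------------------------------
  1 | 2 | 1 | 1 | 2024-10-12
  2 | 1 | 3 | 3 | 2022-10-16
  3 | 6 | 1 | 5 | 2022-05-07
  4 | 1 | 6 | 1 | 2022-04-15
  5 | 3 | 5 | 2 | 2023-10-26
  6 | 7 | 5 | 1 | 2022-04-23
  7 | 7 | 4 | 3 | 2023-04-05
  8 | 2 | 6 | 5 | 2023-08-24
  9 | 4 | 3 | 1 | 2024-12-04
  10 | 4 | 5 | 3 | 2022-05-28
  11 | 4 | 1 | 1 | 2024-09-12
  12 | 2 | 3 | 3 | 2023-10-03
SELECT name, price FROM products WHERE price < 203.97

Execution result:
(no rows)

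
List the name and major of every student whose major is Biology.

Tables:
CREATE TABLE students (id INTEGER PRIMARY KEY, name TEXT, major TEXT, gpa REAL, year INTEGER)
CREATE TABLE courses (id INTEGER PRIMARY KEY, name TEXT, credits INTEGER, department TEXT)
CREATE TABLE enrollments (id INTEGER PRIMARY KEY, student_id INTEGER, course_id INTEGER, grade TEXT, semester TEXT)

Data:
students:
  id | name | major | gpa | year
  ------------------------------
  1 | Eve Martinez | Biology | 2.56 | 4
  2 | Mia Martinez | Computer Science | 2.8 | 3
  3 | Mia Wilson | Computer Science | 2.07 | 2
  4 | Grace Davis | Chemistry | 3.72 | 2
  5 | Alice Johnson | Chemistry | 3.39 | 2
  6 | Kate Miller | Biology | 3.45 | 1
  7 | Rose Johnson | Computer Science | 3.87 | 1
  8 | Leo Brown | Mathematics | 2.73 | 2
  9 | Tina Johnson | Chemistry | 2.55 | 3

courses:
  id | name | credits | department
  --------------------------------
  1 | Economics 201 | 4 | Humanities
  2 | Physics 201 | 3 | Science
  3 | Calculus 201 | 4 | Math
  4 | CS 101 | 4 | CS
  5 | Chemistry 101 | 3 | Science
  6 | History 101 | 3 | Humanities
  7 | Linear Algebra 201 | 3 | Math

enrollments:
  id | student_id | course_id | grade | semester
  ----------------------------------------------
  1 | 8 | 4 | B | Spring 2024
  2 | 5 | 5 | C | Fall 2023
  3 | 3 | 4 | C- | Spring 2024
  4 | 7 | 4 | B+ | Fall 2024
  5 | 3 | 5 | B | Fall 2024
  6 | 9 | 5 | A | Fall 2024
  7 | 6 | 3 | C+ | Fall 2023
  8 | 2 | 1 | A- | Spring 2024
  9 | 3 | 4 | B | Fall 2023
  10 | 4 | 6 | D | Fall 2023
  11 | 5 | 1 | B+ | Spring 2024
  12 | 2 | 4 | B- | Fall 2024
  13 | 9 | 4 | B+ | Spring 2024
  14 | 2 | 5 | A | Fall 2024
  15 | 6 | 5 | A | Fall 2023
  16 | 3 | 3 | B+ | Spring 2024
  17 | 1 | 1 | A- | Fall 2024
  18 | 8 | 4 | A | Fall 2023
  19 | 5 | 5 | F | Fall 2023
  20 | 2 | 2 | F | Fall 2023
SELECT name, major FROM students WHERE major = 'Biology'

Execution result:
name | major
Eve Martinez | Biology
Kate Miller | Biology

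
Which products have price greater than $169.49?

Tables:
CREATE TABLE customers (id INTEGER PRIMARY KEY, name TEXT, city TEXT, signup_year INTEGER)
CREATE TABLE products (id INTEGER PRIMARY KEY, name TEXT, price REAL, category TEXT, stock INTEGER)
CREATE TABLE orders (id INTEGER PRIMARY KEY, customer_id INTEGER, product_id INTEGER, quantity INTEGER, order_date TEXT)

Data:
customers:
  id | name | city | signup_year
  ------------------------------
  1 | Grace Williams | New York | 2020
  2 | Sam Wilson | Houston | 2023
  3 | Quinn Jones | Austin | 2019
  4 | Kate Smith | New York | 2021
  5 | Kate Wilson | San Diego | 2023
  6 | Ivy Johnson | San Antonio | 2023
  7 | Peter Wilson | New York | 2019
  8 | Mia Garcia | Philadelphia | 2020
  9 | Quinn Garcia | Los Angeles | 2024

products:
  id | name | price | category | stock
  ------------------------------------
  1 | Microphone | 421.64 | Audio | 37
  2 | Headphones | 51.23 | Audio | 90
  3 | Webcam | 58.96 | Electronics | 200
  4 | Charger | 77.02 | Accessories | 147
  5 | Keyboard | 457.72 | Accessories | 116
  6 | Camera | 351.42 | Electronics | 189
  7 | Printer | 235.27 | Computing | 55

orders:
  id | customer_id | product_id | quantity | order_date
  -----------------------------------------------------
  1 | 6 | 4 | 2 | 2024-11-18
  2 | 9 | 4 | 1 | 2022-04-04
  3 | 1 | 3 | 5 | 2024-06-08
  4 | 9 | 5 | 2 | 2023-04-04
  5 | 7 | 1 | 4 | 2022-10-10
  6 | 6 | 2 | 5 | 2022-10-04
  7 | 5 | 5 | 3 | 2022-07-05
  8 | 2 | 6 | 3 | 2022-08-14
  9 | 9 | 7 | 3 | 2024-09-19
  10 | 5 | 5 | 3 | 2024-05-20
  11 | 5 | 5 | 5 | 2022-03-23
SELECT name, price FROM products WHERE price > 169.49

Execution result:
name | price
Microphone | 421.64
Keyboard | 457.72
Camera | 351.42
Printer | 235.27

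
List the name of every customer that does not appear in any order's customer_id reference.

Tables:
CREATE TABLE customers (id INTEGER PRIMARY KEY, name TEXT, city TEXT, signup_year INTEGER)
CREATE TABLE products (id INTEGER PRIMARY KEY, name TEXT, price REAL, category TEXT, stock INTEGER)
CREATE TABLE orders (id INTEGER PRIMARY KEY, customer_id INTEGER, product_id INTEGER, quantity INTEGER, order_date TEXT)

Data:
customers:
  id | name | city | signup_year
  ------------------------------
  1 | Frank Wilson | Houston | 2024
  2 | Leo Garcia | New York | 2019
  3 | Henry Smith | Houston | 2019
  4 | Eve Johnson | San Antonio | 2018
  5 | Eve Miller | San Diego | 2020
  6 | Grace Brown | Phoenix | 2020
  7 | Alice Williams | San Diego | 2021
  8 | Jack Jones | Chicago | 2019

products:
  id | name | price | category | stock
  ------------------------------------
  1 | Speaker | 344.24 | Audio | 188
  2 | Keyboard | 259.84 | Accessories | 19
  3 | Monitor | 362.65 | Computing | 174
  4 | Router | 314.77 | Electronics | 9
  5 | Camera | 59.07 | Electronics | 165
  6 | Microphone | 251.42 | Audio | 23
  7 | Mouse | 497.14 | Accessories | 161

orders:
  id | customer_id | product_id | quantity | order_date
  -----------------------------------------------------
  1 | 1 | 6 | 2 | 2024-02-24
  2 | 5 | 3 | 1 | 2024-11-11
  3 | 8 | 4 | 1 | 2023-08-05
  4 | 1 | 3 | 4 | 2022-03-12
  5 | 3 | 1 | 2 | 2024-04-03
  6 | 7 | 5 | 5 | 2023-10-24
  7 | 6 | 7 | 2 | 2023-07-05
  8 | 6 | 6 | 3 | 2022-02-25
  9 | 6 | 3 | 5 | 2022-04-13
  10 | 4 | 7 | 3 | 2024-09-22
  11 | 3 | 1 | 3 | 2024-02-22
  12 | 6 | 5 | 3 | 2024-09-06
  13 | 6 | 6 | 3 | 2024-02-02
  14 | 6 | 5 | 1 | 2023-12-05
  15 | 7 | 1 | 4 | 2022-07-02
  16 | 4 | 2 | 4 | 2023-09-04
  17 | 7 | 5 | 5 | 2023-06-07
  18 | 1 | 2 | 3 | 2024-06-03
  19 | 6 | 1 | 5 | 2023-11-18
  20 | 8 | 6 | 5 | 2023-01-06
SELECT p.name FROM customers p LEFT JOIN orders c ON c.customer_id = p.id WHERE c.id IS NULL

Execution result:
Leo Garcia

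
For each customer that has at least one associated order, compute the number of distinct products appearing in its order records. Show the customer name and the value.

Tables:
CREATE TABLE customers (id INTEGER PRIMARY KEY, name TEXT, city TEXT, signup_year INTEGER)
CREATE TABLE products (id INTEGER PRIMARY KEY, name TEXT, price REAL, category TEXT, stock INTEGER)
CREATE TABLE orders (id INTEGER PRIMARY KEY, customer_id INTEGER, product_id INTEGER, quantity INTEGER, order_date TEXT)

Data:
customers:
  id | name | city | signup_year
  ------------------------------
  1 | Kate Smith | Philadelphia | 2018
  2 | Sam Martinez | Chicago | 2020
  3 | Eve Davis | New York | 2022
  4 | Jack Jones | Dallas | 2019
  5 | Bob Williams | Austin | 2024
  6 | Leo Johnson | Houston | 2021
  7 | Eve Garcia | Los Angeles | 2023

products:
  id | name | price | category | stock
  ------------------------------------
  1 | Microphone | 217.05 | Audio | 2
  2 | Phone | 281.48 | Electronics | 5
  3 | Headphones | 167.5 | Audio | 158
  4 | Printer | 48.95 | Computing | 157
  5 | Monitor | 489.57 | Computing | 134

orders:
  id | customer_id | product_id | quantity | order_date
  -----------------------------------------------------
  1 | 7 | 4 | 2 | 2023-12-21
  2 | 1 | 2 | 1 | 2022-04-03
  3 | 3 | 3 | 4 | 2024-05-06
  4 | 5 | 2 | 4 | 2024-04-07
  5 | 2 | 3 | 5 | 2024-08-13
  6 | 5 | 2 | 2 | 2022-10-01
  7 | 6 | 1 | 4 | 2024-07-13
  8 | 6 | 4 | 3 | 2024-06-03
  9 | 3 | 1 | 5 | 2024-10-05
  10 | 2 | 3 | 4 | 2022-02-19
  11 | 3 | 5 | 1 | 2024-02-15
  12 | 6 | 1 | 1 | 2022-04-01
SELECT p.name, COUNT(DISTINCT c.product_id) AS distinct_product_count FROM orders c JOIN customers p ON c.customer_id = p.id GROUP BY p.id, p.name

Execution result:
name | distinct_product_count
Kate Smith | 1
Sam Martinez | 1
Eve Davis | 3
Bob Williams | 1
Leo Johnson | 2
Eve Garcia | 1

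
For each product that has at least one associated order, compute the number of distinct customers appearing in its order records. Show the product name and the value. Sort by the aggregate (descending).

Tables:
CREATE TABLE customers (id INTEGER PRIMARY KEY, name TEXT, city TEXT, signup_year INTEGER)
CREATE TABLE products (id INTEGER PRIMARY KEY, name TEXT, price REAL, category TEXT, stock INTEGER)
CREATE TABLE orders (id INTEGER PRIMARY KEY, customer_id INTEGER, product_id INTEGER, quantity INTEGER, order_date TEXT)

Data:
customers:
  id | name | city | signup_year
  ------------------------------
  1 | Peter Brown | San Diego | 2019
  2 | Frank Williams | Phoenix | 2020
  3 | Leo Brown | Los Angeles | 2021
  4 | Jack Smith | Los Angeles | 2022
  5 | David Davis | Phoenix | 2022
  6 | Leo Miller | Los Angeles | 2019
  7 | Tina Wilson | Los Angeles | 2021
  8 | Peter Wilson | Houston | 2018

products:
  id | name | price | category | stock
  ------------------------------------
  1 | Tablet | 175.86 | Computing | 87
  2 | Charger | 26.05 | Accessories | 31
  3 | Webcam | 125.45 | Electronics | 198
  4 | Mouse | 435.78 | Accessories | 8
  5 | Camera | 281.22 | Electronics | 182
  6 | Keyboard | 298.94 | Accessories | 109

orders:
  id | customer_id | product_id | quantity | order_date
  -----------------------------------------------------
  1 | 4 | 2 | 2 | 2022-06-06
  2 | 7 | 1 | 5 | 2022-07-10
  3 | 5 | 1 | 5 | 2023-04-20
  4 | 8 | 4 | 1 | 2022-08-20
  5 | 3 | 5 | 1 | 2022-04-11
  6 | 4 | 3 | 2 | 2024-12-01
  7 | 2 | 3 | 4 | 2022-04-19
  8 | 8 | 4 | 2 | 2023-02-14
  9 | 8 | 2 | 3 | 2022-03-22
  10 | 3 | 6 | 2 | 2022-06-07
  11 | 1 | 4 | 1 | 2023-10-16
SELECT p.name, COUNT(DISTINCT c.customer_id) AS distinct_customer_count FROM orders c JOIN products p ON c.product_id = p.id GROUP BY p.id, p.name ORDER BY distinct_customer_count DESC

Execution result:
name | distinct_customer_count
Tablet | 2
Charger | 2
Webcam | 2
Mouse | 2
Camera | 1
Keyboard | 1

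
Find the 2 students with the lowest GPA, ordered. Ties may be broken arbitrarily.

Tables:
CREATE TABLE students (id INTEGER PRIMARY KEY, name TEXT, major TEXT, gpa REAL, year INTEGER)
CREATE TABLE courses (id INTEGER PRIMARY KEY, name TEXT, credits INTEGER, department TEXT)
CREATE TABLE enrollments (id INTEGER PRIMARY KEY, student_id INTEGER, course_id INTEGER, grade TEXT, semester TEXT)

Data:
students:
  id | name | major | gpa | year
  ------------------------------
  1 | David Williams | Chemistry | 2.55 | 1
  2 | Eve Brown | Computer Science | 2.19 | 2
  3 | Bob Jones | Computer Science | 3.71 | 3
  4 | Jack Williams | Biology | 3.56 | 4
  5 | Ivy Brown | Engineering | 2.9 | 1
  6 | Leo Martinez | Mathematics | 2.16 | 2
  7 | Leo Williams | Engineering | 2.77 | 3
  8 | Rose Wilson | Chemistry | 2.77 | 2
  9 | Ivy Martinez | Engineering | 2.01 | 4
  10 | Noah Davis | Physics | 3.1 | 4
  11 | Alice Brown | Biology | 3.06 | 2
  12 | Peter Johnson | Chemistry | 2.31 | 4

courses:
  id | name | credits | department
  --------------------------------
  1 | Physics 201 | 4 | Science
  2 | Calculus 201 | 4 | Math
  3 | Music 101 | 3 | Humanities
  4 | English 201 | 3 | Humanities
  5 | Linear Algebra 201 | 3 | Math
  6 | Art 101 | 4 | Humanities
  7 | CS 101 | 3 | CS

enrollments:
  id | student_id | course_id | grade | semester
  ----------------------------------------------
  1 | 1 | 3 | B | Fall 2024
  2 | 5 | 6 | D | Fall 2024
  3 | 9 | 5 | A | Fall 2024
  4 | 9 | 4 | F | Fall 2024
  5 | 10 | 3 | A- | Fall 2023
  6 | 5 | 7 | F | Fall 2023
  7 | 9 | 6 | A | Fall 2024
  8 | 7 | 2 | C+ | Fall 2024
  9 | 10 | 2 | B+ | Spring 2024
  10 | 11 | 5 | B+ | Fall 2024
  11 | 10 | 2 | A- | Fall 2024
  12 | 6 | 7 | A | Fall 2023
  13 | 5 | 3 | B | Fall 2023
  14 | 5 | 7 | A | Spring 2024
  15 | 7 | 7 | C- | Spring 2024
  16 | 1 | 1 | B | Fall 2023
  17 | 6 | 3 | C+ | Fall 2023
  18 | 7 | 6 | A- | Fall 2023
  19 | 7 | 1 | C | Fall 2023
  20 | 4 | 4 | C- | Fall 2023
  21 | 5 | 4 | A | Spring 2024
SELECT name, gpa FROM students ORDER BY gpa ASC LIMIT 2

Execution result:
name | gpa
Ivy Martinez | 2.01
Leo Martinez | 2.16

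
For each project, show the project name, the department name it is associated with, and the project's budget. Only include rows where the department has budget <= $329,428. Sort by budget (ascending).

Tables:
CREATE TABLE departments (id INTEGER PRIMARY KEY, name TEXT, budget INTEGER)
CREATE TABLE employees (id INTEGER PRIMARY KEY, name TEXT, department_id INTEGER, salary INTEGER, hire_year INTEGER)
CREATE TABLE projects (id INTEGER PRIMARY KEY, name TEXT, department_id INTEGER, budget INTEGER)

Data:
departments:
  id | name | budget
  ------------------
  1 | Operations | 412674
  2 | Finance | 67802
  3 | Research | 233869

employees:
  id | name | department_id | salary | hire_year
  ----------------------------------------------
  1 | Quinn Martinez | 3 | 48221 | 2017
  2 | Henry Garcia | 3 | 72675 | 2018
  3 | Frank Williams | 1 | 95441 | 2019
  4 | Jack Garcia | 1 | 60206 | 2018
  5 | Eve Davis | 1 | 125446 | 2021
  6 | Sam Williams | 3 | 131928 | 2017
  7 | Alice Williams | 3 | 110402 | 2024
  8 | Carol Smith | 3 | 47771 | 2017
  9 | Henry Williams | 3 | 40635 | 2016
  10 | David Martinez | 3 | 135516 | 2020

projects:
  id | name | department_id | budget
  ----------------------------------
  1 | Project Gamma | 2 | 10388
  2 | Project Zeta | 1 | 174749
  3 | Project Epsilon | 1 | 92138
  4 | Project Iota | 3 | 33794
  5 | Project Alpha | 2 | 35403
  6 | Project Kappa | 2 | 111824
SELECT c.name, p.name AS department, c.budget FROM projects c JOIN departments p ON c.department_id = p.id WHERE p.budget <= 329428 ORDER BY c.budget ASC

Execution result:
name | department | budget
Project Gamma | Finance | 10388
Project Iota | Research | 33794
Project Alpha | Finance | 35403
Project Kappa | Finance | 111824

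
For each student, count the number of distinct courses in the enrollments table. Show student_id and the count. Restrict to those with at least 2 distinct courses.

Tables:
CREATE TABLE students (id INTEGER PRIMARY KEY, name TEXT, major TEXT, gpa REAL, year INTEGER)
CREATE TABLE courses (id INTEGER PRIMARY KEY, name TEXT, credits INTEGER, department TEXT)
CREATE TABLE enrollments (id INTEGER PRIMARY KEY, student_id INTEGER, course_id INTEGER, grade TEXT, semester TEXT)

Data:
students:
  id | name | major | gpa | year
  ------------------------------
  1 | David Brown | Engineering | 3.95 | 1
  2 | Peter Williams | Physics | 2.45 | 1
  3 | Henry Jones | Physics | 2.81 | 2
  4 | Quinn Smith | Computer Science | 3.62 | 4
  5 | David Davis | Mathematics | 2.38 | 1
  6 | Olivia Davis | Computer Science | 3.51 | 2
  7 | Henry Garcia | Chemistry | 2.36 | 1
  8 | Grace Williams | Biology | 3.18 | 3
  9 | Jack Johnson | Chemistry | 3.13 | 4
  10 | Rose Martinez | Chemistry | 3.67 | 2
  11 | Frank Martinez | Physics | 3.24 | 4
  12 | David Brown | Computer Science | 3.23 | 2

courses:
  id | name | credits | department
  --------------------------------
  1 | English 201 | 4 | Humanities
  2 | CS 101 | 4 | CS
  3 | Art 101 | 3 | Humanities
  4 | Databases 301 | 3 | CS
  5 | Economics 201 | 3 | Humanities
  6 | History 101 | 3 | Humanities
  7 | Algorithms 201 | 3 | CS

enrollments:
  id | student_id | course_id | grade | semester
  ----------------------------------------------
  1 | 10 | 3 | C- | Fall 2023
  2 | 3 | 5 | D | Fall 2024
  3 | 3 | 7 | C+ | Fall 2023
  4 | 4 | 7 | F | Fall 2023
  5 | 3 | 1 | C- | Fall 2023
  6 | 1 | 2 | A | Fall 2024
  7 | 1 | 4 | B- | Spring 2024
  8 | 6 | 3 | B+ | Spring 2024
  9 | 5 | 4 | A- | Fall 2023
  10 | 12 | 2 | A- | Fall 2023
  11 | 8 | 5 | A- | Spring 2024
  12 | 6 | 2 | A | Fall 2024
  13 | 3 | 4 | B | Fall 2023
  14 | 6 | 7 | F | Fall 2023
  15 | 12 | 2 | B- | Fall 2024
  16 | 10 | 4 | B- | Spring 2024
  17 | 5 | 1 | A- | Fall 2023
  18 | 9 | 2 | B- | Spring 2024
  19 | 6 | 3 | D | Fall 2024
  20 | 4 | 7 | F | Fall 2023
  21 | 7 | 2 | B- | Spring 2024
SELECT student_id, COUNT(DISTINCT course_id) AS distinct_course_count FROM enrollments GROUP BY student_id HAVING COUNT(DISTINCT course_id) >= 2

Execution result:
student_id | distinct_course_count
1 | 2
3 | 4
5 | 2
6 | 3
10 | 2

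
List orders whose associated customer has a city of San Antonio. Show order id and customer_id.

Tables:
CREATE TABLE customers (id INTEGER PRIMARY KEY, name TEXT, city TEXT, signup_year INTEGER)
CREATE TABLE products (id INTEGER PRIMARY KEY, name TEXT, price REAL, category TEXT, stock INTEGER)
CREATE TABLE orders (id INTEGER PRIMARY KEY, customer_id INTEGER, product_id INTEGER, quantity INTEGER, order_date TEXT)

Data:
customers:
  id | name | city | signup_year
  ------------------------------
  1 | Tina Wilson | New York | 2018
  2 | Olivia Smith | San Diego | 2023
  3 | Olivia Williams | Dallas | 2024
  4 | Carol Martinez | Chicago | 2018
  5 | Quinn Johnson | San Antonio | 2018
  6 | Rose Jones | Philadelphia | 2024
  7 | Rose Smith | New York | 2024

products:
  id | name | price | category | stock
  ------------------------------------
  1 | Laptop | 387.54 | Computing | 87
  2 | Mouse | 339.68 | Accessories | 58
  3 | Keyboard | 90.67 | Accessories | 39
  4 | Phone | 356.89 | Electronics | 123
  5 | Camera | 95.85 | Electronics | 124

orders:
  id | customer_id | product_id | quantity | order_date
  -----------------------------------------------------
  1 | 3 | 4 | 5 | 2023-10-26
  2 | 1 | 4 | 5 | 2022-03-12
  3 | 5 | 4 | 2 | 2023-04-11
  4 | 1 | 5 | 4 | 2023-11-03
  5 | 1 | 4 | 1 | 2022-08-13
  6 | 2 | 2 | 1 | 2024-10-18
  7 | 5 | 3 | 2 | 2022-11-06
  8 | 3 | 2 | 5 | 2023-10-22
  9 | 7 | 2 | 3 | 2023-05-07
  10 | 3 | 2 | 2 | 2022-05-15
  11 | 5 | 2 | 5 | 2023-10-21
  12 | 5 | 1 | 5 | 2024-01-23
SELECT id, customer_id FROM orders WHERE customer_id IN (SELECT id FROM customers WHERE city = 'San Antonio')

Execution result:
id | customer_id
3 | 5
7 | 5
11 | 5
12 | 5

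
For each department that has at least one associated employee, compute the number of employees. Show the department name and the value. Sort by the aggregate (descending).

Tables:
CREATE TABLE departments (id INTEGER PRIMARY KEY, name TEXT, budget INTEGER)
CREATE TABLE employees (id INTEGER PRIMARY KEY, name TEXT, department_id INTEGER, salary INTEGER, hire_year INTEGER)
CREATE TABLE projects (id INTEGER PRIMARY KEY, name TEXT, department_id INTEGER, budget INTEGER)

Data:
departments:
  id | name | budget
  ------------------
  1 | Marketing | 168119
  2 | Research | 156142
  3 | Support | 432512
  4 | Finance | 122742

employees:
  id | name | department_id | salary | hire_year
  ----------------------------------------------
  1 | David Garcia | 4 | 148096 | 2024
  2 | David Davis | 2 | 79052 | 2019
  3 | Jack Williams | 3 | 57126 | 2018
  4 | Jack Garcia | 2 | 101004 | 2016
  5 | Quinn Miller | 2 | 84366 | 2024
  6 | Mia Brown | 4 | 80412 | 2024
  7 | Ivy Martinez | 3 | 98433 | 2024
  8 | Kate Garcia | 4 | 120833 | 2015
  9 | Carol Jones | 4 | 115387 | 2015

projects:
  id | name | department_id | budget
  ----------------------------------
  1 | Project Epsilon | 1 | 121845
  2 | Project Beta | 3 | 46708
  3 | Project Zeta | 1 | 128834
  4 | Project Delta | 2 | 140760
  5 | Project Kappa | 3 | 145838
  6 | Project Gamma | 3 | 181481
SELECT p.name, COUNT(*) AS n FROM employees c JOIN departments p ON c.department_id = p.id GROUP BY p.id, p.name ORDER BY n DESC

Execution result:
name | n
Finance | 4
Research | 3
Support | 2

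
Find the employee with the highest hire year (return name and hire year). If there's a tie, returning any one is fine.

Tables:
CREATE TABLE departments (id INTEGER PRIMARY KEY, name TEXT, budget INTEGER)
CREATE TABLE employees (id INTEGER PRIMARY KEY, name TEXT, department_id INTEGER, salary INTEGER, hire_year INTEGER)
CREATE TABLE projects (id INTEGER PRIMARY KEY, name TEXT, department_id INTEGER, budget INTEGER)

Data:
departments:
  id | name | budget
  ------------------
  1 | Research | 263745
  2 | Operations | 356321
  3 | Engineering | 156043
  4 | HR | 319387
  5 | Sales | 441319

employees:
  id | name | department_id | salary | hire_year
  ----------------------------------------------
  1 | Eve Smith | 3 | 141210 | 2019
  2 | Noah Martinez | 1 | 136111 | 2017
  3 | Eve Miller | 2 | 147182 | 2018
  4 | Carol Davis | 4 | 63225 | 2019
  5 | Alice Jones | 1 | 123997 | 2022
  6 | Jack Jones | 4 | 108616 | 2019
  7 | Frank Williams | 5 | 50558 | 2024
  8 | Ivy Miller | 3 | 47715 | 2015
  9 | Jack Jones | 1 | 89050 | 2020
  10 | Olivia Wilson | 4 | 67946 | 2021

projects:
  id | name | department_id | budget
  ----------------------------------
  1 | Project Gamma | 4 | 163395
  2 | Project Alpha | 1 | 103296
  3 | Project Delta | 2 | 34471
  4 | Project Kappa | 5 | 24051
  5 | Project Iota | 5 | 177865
SELECT name, hire_year FROM employees ORDER BY hire_year DESC LIMIT 1

Execution result:
name | hire_year
Frank Williams | 2024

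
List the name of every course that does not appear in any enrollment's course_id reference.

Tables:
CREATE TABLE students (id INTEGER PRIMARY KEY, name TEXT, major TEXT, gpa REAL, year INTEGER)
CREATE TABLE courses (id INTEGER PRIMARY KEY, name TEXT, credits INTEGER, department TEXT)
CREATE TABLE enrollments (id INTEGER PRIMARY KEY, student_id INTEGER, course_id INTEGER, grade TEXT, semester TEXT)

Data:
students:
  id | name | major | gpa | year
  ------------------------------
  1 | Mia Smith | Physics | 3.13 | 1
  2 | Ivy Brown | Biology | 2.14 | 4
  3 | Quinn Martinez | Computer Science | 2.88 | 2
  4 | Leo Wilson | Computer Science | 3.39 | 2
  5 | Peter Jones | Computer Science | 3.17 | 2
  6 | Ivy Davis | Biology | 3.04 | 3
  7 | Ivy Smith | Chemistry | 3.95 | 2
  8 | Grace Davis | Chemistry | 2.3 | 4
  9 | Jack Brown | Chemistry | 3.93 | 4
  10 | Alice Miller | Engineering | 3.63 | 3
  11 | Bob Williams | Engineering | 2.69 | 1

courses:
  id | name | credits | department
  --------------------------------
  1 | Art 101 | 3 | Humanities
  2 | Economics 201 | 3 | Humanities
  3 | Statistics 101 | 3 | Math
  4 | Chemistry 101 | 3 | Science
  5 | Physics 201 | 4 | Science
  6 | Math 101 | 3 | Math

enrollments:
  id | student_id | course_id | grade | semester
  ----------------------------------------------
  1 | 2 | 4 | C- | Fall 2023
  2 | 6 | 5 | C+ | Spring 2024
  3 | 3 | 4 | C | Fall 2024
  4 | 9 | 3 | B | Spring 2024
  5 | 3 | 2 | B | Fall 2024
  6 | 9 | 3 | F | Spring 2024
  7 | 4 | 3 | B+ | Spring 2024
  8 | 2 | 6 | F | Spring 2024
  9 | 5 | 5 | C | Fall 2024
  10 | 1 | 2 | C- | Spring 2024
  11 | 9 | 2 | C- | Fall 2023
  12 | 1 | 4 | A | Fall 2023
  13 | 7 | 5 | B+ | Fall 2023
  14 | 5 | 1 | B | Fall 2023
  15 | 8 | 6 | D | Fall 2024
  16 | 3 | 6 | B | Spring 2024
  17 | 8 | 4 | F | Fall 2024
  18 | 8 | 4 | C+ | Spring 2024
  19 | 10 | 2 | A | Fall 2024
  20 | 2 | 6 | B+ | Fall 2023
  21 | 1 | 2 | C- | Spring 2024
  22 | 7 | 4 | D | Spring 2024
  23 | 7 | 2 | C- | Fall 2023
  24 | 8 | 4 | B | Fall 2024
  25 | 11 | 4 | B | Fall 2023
SELECT p.name FROM courses p LEFT JOIN enrollments c ON c.course_id = p.id WHERE c.id IS NULL

Execution result:
(no rows)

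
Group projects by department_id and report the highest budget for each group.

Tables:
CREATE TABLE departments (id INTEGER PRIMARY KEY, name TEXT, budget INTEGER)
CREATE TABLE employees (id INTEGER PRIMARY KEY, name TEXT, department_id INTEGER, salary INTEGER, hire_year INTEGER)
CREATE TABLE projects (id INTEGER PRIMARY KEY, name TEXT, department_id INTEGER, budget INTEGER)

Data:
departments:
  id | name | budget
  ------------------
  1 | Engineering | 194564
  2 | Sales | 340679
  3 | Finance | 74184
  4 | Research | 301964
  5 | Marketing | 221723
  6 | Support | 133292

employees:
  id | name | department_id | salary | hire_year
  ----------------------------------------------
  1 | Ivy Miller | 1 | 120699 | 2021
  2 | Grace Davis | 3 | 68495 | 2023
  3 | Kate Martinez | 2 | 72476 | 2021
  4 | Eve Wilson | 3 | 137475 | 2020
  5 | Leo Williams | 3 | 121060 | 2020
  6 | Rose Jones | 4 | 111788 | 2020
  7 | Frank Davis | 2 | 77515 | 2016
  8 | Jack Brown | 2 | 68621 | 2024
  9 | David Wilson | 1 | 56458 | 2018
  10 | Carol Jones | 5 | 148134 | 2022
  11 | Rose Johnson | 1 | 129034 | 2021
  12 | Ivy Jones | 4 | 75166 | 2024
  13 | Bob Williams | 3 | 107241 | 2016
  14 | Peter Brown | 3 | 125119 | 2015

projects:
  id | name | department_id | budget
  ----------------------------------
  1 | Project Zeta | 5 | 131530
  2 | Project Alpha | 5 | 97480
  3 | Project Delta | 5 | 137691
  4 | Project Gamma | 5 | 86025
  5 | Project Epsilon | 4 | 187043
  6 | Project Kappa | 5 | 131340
SELECT department_id, MAX(budget) AS max_budget FROM projects GROUP BY department_id

Execution result:
department_id | max_budget
4 | 187043
5 | 137691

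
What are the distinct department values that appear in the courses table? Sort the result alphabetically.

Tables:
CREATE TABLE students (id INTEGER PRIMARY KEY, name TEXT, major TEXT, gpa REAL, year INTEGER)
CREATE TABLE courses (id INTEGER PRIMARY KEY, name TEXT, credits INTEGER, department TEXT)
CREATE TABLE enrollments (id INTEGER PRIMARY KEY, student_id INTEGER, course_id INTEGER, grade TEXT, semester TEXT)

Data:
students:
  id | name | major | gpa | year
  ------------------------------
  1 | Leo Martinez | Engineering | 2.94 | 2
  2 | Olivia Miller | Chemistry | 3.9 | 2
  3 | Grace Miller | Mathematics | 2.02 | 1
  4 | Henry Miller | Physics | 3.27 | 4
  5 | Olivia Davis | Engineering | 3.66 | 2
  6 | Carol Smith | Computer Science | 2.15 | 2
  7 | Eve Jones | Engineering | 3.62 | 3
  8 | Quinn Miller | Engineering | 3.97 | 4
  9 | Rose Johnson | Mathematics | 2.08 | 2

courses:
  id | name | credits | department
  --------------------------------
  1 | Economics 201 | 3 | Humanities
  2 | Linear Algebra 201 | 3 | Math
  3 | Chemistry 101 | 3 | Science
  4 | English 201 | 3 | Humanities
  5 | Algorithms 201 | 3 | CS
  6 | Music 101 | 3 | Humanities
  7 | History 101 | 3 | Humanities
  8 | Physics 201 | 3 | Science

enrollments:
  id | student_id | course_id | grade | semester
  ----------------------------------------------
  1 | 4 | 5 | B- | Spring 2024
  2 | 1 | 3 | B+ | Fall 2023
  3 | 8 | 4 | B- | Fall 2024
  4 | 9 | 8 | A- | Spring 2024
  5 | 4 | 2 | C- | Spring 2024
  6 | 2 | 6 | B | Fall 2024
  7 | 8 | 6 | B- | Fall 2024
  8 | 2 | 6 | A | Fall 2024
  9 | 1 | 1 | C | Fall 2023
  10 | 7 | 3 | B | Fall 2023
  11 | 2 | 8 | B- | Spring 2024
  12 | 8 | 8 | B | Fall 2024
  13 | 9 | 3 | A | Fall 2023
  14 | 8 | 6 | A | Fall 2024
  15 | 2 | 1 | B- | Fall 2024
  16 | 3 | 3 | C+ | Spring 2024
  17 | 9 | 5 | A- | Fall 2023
SELECT DISTINCT department FROM courses ORDER BY department

Execution result:
department
CS
Humanities
Math
Science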